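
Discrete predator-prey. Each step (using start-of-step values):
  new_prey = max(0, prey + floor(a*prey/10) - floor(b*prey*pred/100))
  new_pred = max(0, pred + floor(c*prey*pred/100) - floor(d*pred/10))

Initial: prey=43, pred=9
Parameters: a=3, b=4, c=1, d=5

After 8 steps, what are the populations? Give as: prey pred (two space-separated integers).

Answer: 66 6

Derivation:
Step 1: prey: 43+12-15=40; pred: 9+3-4=8
Step 2: prey: 40+12-12=40; pred: 8+3-4=7
Step 3: prey: 40+12-11=41; pred: 7+2-3=6
Step 4: prey: 41+12-9=44; pred: 6+2-3=5
Step 5: prey: 44+13-8=49; pred: 5+2-2=5
Step 6: prey: 49+14-9=54; pred: 5+2-2=5
Step 7: prey: 54+16-10=60; pred: 5+2-2=5
Step 8: prey: 60+18-12=66; pred: 5+3-2=6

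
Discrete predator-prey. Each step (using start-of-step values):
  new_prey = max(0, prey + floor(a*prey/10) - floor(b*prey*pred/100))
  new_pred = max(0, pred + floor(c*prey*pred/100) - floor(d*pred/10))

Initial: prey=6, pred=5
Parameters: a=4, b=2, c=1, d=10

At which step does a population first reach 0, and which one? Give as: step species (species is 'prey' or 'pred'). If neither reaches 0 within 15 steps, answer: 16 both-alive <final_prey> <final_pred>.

Answer: 1 pred

Derivation:
Step 1: prey: 6+2-0=8; pred: 5+0-5=0
First extinction: pred at step 1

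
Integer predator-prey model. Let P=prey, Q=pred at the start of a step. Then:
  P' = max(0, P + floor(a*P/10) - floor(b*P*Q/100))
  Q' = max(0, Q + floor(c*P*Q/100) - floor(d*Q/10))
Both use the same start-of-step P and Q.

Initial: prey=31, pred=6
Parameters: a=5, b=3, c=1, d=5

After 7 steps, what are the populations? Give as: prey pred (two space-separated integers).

Step 1: prey: 31+15-5=41; pred: 6+1-3=4
Step 2: prey: 41+20-4=57; pred: 4+1-2=3
Step 3: prey: 57+28-5=80; pred: 3+1-1=3
Step 4: prey: 80+40-7=113; pred: 3+2-1=4
Step 5: prey: 113+56-13=156; pred: 4+4-2=6
Step 6: prey: 156+78-28=206; pred: 6+9-3=12
Step 7: prey: 206+103-74=235; pred: 12+24-6=30

Answer: 235 30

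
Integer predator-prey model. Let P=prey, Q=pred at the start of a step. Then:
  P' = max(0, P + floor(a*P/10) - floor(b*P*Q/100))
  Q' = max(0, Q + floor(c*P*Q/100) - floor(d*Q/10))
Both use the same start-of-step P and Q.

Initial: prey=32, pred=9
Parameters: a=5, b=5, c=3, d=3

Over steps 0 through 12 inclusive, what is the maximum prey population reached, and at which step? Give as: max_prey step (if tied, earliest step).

Step 1: prey: 32+16-14=34; pred: 9+8-2=15
Step 2: prey: 34+17-25=26; pred: 15+15-4=26
Step 3: prey: 26+13-33=6; pred: 26+20-7=39
Step 4: prey: 6+3-11=0; pred: 39+7-11=35
Step 5: prey: 0+0-0=0; pred: 35+0-10=25
Step 6: prey: 0+0-0=0; pred: 25+0-7=18
Step 7: prey: 0+0-0=0; pred: 18+0-5=13
Step 8: prey: 0+0-0=0; pred: 13+0-3=10
Step 9: prey: 0+0-0=0; pred: 10+0-3=7
Step 10: prey: 0+0-0=0; pred: 7+0-2=5
Step 11: prey: 0+0-0=0; pred: 5+0-1=4
Step 12: prey: 0+0-0=0; pred: 4+0-1=3
Max prey = 34 at step 1

Answer: 34 1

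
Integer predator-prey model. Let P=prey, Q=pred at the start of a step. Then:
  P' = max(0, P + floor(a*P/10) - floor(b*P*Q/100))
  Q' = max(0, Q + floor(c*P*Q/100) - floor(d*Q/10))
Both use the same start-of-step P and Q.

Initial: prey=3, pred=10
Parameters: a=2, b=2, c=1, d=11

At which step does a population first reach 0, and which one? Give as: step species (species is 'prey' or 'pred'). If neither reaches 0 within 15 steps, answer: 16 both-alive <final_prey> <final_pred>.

Answer: 1 pred

Derivation:
Step 1: prey: 3+0-0=3; pred: 10+0-11=0
First extinction: pred at step 1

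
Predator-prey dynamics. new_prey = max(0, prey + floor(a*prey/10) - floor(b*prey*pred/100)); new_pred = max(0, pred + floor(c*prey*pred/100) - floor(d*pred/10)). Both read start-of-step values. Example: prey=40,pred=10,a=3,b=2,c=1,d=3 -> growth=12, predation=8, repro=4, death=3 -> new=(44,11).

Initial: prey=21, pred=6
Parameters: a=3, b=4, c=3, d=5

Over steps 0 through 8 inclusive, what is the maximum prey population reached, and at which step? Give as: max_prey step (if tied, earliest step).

Step 1: prey: 21+6-5=22; pred: 6+3-3=6
Step 2: prey: 22+6-5=23; pred: 6+3-3=6
Step 3: prey: 23+6-5=24; pred: 6+4-3=7
Step 4: prey: 24+7-6=25; pred: 7+5-3=9
Step 5: prey: 25+7-9=23; pred: 9+6-4=11
Step 6: prey: 23+6-10=19; pred: 11+7-5=13
Step 7: prey: 19+5-9=15; pred: 13+7-6=14
Step 8: prey: 15+4-8=11; pred: 14+6-7=13
Max prey = 25 at step 4

Answer: 25 4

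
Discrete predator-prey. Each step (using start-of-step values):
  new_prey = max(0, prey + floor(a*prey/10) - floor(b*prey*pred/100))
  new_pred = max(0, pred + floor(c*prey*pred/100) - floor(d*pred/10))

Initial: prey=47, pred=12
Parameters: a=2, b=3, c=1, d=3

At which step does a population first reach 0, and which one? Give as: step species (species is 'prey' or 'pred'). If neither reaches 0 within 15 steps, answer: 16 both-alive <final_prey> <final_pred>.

Step 1: prey: 47+9-16=40; pred: 12+5-3=14
Step 2: prey: 40+8-16=32; pred: 14+5-4=15
Step 3: prey: 32+6-14=24; pred: 15+4-4=15
Step 4: prey: 24+4-10=18; pred: 15+3-4=14
Step 5: prey: 18+3-7=14; pred: 14+2-4=12
Step 6: prey: 14+2-5=11; pred: 12+1-3=10
Step 7: prey: 11+2-3=10; pred: 10+1-3=8
Step 8: prey: 10+2-2=10; pred: 8+0-2=6
Step 9: prey: 10+2-1=11; pred: 6+0-1=5
Step 10: prey: 11+2-1=12; pred: 5+0-1=4
Step 11: prey: 12+2-1=13; pred: 4+0-1=3
Step 12: prey: 13+2-1=14; pred: 3+0-0=3
Step 13: prey: 14+2-1=15; pred: 3+0-0=3
Step 14: prey: 15+3-1=17; pred: 3+0-0=3
Step 15: prey: 17+3-1=19; pred: 3+0-0=3
No extinction within 15 steps

Answer: 16 both-alive 19 3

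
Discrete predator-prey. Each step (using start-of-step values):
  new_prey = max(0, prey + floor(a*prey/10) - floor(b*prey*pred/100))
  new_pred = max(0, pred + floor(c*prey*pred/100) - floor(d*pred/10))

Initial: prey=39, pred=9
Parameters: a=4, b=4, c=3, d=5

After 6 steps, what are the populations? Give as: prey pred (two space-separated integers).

Step 1: prey: 39+15-14=40; pred: 9+10-4=15
Step 2: prey: 40+16-24=32; pred: 15+18-7=26
Step 3: prey: 32+12-33=11; pred: 26+24-13=37
Step 4: prey: 11+4-16=0; pred: 37+12-18=31
Step 5: prey: 0+0-0=0; pred: 31+0-15=16
Step 6: prey: 0+0-0=0; pred: 16+0-8=8

Answer: 0 8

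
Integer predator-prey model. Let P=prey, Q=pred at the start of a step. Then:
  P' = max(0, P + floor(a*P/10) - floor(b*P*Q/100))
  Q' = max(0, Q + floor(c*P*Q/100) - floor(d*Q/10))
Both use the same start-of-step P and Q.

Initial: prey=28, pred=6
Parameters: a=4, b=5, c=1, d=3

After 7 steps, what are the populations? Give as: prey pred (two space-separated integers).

Answer: 45 8

Derivation:
Step 1: prey: 28+11-8=31; pred: 6+1-1=6
Step 2: prey: 31+12-9=34; pred: 6+1-1=6
Step 3: prey: 34+13-10=37; pred: 6+2-1=7
Step 4: prey: 37+14-12=39; pred: 7+2-2=7
Step 5: prey: 39+15-13=41; pred: 7+2-2=7
Step 6: prey: 41+16-14=43; pred: 7+2-2=7
Step 7: prey: 43+17-15=45; pred: 7+3-2=8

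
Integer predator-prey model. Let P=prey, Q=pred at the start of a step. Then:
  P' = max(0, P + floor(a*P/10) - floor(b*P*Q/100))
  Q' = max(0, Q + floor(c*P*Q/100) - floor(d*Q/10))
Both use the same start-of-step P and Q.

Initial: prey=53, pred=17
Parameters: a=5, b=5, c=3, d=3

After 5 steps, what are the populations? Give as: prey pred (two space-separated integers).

Answer: 0 24

Derivation:
Step 1: prey: 53+26-45=34; pred: 17+27-5=39
Step 2: prey: 34+17-66=0; pred: 39+39-11=67
Step 3: prey: 0+0-0=0; pred: 67+0-20=47
Step 4: prey: 0+0-0=0; pred: 47+0-14=33
Step 5: prey: 0+0-0=0; pred: 33+0-9=24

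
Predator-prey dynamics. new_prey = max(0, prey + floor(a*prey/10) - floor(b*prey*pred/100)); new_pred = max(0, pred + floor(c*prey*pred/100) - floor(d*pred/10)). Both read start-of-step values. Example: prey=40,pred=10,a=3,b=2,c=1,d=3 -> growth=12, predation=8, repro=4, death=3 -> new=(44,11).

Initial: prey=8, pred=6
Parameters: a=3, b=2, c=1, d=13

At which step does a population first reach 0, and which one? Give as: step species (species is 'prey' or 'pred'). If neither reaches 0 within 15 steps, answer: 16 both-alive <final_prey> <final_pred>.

Answer: 1 pred

Derivation:
Step 1: prey: 8+2-0=10; pred: 6+0-7=0
First extinction: pred at step 1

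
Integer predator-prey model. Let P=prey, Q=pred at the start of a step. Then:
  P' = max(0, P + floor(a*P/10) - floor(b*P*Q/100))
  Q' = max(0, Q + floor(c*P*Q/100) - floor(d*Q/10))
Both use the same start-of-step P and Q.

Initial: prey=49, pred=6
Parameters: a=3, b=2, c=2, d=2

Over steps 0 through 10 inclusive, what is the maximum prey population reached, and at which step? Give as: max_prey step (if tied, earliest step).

Answer: 64 2

Derivation:
Step 1: prey: 49+14-5=58; pred: 6+5-1=10
Step 2: prey: 58+17-11=64; pred: 10+11-2=19
Step 3: prey: 64+19-24=59; pred: 19+24-3=40
Step 4: prey: 59+17-47=29; pred: 40+47-8=79
Step 5: prey: 29+8-45=0; pred: 79+45-15=109
Step 6: prey: 0+0-0=0; pred: 109+0-21=88
Step 7: prey: 0+0-0=0; pred: 88+0-17=71
Step 8: prey: 0+0-0=0; pred: 71+0-14=57
Step 9: prey: 0+0-0=0; pred: 57+0-11=46
Step 10: prey: 0+0-0=0; pred: 46+0-9=37
Max prey = 64 at step 2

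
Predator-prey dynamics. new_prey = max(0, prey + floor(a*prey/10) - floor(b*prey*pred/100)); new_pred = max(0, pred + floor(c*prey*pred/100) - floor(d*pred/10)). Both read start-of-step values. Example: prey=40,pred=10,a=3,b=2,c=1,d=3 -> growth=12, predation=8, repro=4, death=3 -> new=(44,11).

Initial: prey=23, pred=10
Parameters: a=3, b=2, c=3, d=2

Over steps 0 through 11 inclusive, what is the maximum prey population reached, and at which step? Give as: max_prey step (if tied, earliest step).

Step 1: prey: 23+6-4=25; pred: 10+6-2=14
Step 2: prey: 25+7-7=25; pred: 14+10-2=22
Step 3: prey: 25+7-11=21; pred: 22+16-4=34
Step 4: prey: 21+6-14=13; pred: 34+21-6=49
Step 5: prey: 13+3-12=4; pred: 49+19-9=59
Step 6: prey: 4+1-4=1; pred: 59+7-11=55
Step 7: prey: 1+0-1=0; pred: 55+1-11=45
Step 8: prey: 0+0-0=0; pred: 45+0-9=36
Step 9: prey: 0+0-0=0; pred: 36+0-7=29
Step 10: prey: 0+0-0=0; pred: 29+0-5=24
Step 11: prey: 0+0-0=0; pred: 24+0-4=20
Max prey = 25 at step 1

Answer: 25 1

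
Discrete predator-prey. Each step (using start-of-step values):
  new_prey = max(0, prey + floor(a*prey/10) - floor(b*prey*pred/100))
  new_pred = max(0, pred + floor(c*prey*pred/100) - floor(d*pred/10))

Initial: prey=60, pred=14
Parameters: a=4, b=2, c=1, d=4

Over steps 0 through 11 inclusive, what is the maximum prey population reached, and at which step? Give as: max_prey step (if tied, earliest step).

Step 1: prey: 60+24-16=68; pred: 14+8-5=17
Step 2: prey: 68+27-23=72; pred: 17+11-6=22
Step 3: prey: 72+28-31=69; pred: 22+15-8=29
Step 4: prey: 69+27-40=56; pred: 29+20-11=38
Step 5: prey: 56+22-42=36; pred: 38+21-15=44
Step 6: prey: 36+14-31=19; pred: 44+15-17=42
Step 7: prey: 19+7-15=11; pred: 42+7-16=33
Step 8: prey: 11+4-7=8; pred: 33+3-13=23
Step 9: prey: 8+3-3=8; pred: 23+1-9=15
Step 10: prey: 8+3-2=9; pred: 15+1-6=10
Step 11: prey: 9+3-1=11; pred: 10+0-4=6
Max prey = 72 at step 2

Answer: 72 2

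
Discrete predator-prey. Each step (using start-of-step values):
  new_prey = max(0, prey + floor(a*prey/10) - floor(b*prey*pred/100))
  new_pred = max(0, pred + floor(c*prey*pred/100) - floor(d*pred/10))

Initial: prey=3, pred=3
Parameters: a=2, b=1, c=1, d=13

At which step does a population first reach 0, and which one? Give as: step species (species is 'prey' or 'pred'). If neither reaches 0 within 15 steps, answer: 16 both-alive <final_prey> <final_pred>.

Step 1: prey: 3+0-0=3; pred: 3+0-3=0
First extinction: pred at step 1

Answer: 1 pred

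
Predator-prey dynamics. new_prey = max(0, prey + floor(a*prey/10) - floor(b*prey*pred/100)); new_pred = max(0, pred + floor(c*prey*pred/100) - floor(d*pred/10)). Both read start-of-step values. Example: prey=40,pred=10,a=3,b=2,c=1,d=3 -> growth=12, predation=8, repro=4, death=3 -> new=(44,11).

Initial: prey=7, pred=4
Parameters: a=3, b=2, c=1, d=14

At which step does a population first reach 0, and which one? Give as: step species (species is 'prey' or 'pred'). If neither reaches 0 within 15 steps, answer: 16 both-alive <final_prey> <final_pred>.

Answer: 1 pred

Derivation:
Step 1: prey: 7+2-0=9; pred: 4+0-5=0
First extinction: pred at step 1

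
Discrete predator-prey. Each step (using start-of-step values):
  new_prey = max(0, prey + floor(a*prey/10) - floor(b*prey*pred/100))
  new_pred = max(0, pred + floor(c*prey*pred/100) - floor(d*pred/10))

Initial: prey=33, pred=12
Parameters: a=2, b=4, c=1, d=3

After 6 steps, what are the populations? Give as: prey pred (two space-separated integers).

Step 1: prey: 33+6-15=24; pred: 12+3-3=12
Step 2: prey: 24+4-11=17; pred: 12+2-3=11
Step 3: prey: 17+3-7=13; pred: 11+1-3=9
Step 4: prey: 13+2-4=11; pred: 9+1-2=8
Step 5: prey: 11+2-3=10; pred: 8+0-2=6
Step 6: prey: 10+2-2=10; pred: 6+0-1=5

Answer: 10 5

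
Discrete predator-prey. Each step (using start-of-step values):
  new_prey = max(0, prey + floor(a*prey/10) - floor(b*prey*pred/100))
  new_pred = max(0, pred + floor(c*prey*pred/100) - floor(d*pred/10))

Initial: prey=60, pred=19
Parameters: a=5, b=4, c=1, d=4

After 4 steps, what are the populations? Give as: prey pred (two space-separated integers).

Answer: 10 16

Derivation:
Step 1: prey: 60+30-45=45; pred: 19+11-7=23
Step 2: prey: 45+22-41=26; pred: 23+10-9=24
Step 3: prey: 26+13-24=15; pred: 24+6-9=21
Step 4: prey: 15+7-12=10; pred: 21+3-8=16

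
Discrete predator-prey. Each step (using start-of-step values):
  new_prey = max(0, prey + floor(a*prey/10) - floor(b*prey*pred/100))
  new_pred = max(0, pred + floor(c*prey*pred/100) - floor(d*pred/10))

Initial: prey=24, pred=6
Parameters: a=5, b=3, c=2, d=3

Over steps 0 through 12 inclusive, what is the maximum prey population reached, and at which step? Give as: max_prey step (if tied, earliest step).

Answer: 57 4

Derivation:
Step 1: prey: 24+12-4=32; pred: 6+2-1=7
Step 2: prey: 32+16-6=42; pred: 7+4-2=9
Step 3: prey: 42+21-11=52; pred: 9+7-2=14
Step 4: prey: 52+26-21=57; pred: 14+14-4=24
Step 5: prey: 57+28-41=44; pred: 24+27-7=44
Step 6: prey: 44+22-58=8; pred: 44+38-13=69
Step 7: prey: 8+4-16=0; pred: 69+11-20=60
Step 8: prey: 0+0-0=0; pred: 60+0-18=42
Step 9: prey: 0+0-0=0; pred: 42+0-12=30
Step 10: prey: 0+0-0=0; pred: 30+0-9=21
Step 11: prey: 0+0-0=0; pred: 21+0-6=15
Step 12: prey: 0+0-0=0; pred: 15+0-4=11
Max prey = 57 at step 4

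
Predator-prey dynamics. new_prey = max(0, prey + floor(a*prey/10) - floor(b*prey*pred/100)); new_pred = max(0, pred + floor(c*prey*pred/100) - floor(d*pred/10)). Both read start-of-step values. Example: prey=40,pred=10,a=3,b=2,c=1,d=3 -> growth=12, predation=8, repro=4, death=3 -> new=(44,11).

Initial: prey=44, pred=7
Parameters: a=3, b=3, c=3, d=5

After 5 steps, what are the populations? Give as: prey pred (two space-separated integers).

Step 1: prey: 44+13-9=48; pred: 7+9-3=13
Step 2: prey: 48+14-18=44; pred: 13+18-6=25
Step 3: prey: 44+13-33=24; pred: 25+33-12=46
Step 4: prey: 24+7-33=0; pred: 46+33-23=56
Step 5: prey: 0+0-0=0; pred: 56+0-28=28

Answer: 0 28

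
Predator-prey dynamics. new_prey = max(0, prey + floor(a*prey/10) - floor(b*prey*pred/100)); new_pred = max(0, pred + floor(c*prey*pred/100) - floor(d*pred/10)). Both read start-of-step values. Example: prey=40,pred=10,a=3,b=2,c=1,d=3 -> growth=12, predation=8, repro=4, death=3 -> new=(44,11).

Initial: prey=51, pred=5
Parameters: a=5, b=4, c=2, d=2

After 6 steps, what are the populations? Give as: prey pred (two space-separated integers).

Step 1: prey: 51+25-10=66; pred: 5+5-1=9
Step 2: prey: 66+33-23=76; pred: 9+11-1=19
Step 3: prey: 76+38-57=57; pred: 19+28-3=44
Step 4: prey: 57+28-100=0; pred: 44+50-8=86
Step 5: prey: 0+0-0=0; pred: 86+0-17=69
Step 6: prey: 0+0-0=0; pred: 69+0-13=56

Answer: 0 56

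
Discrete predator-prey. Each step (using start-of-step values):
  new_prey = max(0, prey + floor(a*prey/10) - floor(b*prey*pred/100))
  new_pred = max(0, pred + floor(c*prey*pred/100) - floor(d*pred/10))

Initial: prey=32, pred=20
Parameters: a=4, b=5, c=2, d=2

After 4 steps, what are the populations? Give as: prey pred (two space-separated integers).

Answer: 0 20

Derivation:
Step 1: prey: 32+12-32=12; pred: 20+12-4=28
Step 2: prey: 12+4-16=0; pred: 28+6-5=29
Step 3: prey: 0+0-0=0; pred: 29+0-5=24
Step 4: prey: 0+0-0=0; pred: 24+0-4=20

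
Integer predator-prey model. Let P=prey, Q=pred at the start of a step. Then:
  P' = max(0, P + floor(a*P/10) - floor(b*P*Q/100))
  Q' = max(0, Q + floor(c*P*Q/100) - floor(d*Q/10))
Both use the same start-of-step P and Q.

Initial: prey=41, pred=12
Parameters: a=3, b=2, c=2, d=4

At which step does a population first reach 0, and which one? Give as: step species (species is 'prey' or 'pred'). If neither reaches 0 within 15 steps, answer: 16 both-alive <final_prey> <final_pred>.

Answer: 16 both-alive 1 2

Derivation:
Step 1: prey: 41+12-9=44; pred: 12+9-4=17
Step 2: prey: 44+13-14=43; pred: 17+14-6=25
Step 3: prey: 43+12-21=34; pred: 25+21-10=36
Step 4: prey: 34+10-24=20; pred: 36+24-14=46
Step 5: prey: 20+6-18=8; pred: 46+18-18=46
Step 6: prey: 8+2-7=3; pred: 46+7-18=35
Step 7: prey: 3+0-2=1; pred: 35+2-14=23
Step 8: prey: 1+0-0=1; pred: 23+0-9=14
Step 9: prey: 1+0-0=1; pred: 14+0-5=9
Step 10: prey: 1+0-0=1; pred: 9+0-3=6
Step 11: prey: 1+0-0=1; pred: 6+0-2=4
Step 12: prey: 1+0-0=1; pred: 4+0-1=3
Step 13: prey: 1+0-0=1; pred: 3+0-1=2
Step 14: prey: 1+0-0=1; pred: 2+0-0=2
Steps 15-15: state stable at prey=1, pred=2 (no change)
No extinction within 15 steps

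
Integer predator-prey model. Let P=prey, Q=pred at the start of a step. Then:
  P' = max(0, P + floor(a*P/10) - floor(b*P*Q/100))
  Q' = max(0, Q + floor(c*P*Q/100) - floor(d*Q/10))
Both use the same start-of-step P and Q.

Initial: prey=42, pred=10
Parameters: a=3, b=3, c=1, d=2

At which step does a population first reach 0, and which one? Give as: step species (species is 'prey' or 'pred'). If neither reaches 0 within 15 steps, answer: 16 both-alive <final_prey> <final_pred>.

Answer: 16 both-alive 6 5

Derivation:
Step 1: prey: 42+12-12=42; pred: 10+4-2=12
Step 2: prey: 42+12-15=39; pred: 12+5-2=15
Step 3: prey: 39+11-17=33; pred: 15+5-3=17
Step 4: prey: 33+9-16=26; pred: 17+5-3=19
Step 5: prey: 26+7-14=19; pred: 19+4-3=20
Step 6: prey: 19+5-11=13; pred: 20+3-4=19
Step 7: prey: 13+3-7=9; pred: 19+2-3=18
Step 8: prey: 9+2-4=7; pred: 18+1-3=16
Step 9: prey: 7+2-3=6; pred: 16+1-3=14
Step 10: prey: 6+1-2=5; pred: 14+0-2=12
Step 11: prey: 5+1-1=5; pred: 12+0-2=10
Step 12: prey: 5+1-1=5; pred: 10+0-2=8
Step 13: prey: 5+1-1=5; pred: 8+0-1=7
Step 14: prey: 5+1-1=5; pred: 7+0-1=6
Step 15: prey: 5+1-0=6; pred: 6+0-1=5
No extinction within 15 steps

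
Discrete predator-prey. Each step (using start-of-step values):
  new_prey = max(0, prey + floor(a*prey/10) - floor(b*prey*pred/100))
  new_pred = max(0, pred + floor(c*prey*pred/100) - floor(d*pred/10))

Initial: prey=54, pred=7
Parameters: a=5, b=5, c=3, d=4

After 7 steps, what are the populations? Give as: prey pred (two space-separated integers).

Step 1: prey: 54+27-18=63; pred: 7+11-2=16
Step 2: prey: 63+31-50=44; pred: 16+30-6=40
Step 3: prey: 44+22-88=0; pred: 40+52-16=76
Step 4: prey: 0+0-0=0; pred: 76+0-30=46
Step 5: prey: 0+0-0=0; pred: 46+0-18=28
Step 6: prey: 0+0-0=0; pred: 28+0-11=17
Step 7: prey: 0+0-0=0; pred: 17+0-6=11

Answer: 0 11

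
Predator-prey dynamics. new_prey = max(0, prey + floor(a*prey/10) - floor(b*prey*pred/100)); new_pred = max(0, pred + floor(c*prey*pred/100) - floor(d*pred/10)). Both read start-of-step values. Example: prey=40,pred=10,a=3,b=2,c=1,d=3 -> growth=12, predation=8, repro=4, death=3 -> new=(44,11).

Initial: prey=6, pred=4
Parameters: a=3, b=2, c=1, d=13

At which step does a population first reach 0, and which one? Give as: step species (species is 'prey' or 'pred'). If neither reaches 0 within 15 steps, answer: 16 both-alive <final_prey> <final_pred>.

Answer: 1 pred

Derivation:
Step 1: prey: 6+1-0=7; pred: 4+0-5=0
First extinction: pred at step 1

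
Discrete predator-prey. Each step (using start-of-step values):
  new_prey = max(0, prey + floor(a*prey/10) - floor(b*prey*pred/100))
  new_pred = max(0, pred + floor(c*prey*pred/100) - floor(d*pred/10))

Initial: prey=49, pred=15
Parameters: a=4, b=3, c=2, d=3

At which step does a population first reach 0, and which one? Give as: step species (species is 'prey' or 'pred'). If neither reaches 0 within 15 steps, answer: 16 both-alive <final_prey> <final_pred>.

Answer: 4 prey

Derivation:
Step 1: prey: 49+19-22=46; pred: 15+14-4=25
Step 2: prey: 46+18-34=30; pred: 25+23-7=41
Step 3: prey: 30+12-36=6; pred: 41+24-12=53
Step 4: prey: 6+2-9=0; pred: 53+6-15=44
First extinction: prey at step 4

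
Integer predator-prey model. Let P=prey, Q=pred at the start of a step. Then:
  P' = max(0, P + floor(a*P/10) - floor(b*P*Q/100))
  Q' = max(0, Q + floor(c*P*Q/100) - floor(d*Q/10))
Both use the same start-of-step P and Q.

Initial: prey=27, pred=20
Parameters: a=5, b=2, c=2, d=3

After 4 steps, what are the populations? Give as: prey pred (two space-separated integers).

Step 1: prey: 27+13-10=30; pred: 20+10-6=24
Step 2: prey: 30+15-14=31; pred: 24+14-7=31
Step 3: prey: 31+15-19=27; pred: 31+19-9=41
Step 4: prey: 27+13-22=18; pred: 41+22-12=51

Answer: 18 51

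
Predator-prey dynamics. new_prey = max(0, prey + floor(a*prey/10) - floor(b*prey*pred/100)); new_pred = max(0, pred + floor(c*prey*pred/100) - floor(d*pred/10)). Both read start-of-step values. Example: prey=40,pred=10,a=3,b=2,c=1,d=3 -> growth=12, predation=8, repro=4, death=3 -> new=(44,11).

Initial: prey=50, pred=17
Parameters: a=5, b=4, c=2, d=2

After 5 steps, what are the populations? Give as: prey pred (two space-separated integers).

Answer: 0 33

Derivation:
Step 1: prey: 50+25-34=41; pred: 17+17-3=31
Step 2: prey: 41+20-50=11; pred: 31+25-6=50
Step 3: prey: 11+5-22=0; pred: 50+11-10=51
Step 4: prey: 0+0-0=0; pred: 51+0-10=41
Step 5: prey: 0+0-0=0; pred: 41+0-8=33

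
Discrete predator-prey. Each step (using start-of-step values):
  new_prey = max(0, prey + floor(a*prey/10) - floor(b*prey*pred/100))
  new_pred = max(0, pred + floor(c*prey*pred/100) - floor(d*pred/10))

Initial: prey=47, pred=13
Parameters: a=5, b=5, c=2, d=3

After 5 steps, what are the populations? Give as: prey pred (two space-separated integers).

Answer: 0 17

Derivation:
Step 1: prey: 47+23-30=40; pred: 13+12-3=22
Step 2: prey: 40+20-44=16; pred: 22+17-6=33
Step 3: prey: 16+8-26=0; pred: 33+10-9=34
Step 4: prey: 0+0-0=0; pred: 34+0-10=24
Step 5: prey: 0+0-0=0; pred: 24+0-7=17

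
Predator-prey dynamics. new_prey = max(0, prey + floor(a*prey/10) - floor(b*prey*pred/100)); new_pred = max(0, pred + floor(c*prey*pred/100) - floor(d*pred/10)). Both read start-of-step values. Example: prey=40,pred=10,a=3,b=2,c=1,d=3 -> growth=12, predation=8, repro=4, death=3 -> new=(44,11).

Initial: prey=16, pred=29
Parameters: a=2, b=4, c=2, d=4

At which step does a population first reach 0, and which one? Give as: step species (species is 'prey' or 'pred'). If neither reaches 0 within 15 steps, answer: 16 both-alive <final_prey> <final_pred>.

Answer: 2 prey

Derivation:
Step 1: prey: 16+3-18=1; pred: 29+9-11=27
Step 2: prey: 1+0-1=0; pred: 27+0-10=17
First extinction: prey at step 2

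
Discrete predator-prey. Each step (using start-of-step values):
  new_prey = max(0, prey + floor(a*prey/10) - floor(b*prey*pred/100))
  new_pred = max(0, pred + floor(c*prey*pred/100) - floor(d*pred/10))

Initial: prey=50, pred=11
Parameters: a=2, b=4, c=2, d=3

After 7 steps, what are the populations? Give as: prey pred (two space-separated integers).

Step 1: prey: 50+10-22=38; pred: 11+11-3=19
Step 2: prey: 38+7-28=17; pred: 19+14-5=28
Step 3: prey: 17+3-19=1; pred: 28+9-8=29
Step 4: prey: 1+0-1=0; pred: 29+0-8=21
Step 5: prey: 0+0-0=0; pred: 21+0-6=15
Step 6: prey: 0+0-0=0; pred: 15+0-4=11
Step 7: prey: 0+0-0=0; pred: 11+0-3=8

Answer: 0 8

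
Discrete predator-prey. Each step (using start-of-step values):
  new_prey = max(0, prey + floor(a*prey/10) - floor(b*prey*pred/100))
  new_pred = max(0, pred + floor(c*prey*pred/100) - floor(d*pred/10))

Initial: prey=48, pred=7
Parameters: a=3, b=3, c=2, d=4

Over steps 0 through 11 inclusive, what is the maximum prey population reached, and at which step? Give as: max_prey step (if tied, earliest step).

Answer: 52 1

Derivation:
Step 1: prey: 48+14-10=52; pred: 7+6-2=11
Step 2: prey: 52+15-17=50; pred: 11+11-4=18
Step 3: prey: 50+15-27=38; pred: 18+18-7=29
Step 4: prey: 38+11-33=16; pred: 29+22-11=40
Step 5: prey: 16+4-19=1; pred: 40+12-16=36
Step 6: prey: 1+0-1=0; pred: 36+0-14=22
Step 7: prey: 0+0-0=0; pred: 22+0-8=14
Step 8: prey: 0+0-0=0; pred: 14+0-5=9
Step 9: prey: 0+0-0=0; pred: 9+0-3=6
Step 10: prey: 0+0-0=0; pred: 6+0-2=4
Step 11: prey: 0+0-0=0; pred: 4+0-1=3
Max prey = 52 at step 1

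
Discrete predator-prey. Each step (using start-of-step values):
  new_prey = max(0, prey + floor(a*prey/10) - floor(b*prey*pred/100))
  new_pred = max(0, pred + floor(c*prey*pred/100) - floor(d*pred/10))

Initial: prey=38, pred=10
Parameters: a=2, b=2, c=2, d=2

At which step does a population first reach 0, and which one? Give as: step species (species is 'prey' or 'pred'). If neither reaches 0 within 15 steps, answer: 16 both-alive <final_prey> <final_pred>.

Step 1: prey: 38+7-7=38; pred: 10+7-2=15
Step 2: prey: 38+7-11=34; pred: 15+11-3=23
Step 3: prey: 34+6-15=25; pred: 23+15-4=34
Step 4: prey: 25+5-17=13; pred: 34+17-6=45
Step 5: prey: 13+2-11=4; pred: 45+11-9=47
Step 6: prey: 4+0-3=1; pred: 47+3-9=41
Step 7: prey: 1+0-0=1; pred: 41+0-8=33
Step 8: prey: 1+0-0=1; pred: 33+0-6=27
Step 9: prey: 1+0-0=1; pred: 27+0-5=22
Step 10: prey: 1+0-0=1; pred: 22+0-4=18
Step 11: prey: 1+0-0=1; pred: 18+0-3=15
Step 12: prey: 1+0-0=1; pred: 15+0-3=12
Step 13: prey: 1+0-0=1; pred: 12+0-2=10
Step 14: prey: 1+0-0=1; pred: 10+0-2=8
Step 15: prey: 1+0-0=1; pred: 8+0-1=7
No extinction within 15 steps

Answer: 16 both-alive 1 7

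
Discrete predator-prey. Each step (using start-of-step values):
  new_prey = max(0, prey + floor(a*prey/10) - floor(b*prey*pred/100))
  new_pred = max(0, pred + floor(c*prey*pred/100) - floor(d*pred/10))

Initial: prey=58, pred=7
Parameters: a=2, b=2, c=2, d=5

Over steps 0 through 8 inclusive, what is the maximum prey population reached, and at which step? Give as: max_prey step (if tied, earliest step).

Answer: 61 1

Derivation:
Step 1: prey: 58+11-8=61; pred: 7+8-3=12
Step 2: prey: 61+12-14=59; pred: 12+14-6=20
Step 3: prey: 59+11-23=47; pred: 20+23-10=33
Step 4: prey: 47+9-31=25; pred: 33+31-16=48
Step 5: prey: 25+5-24=6; pred: 48+24-24=48
Step 6: prey: 6+1-5=2; pred: 48+5-24=29
Step 7: prey: 2+0-1=1; pred: 29+1-14=16
Step 8: prey: 1+0-0=1; pred: 16+0-8=8
Max prey = 61 at step 1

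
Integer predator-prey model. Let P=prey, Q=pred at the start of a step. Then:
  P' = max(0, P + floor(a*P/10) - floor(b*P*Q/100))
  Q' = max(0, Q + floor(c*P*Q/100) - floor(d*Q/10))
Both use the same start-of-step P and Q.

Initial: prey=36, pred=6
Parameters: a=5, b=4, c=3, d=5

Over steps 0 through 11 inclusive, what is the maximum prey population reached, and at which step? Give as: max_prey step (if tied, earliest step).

Step 1: prey: 36+18-8=46; pred: 6+6-3=9
Step 2: prey: 46+23-16=53; pred: 9+12-4=17
Step 3: prey: 53+26-36=43; pred: 17+27-8=36
Step 4: prey: 43+21-61=3; pred: 36+46-18=64
Step 5: prey: 3+1-7=0; pred: 64+5-32=37
Step 6: prey: 0+0-0=0; pred: 37+0-18=19
Step 7: prey: 0+0-0=0; pred: 19+0-9=10
Step 8: prey: 0+0-0=0; pred: 10+0-5=5
Step 9: prey: 0+0-0=0; pred: 5+0-2=3
Step 10: prey: 0+0-0=0; pred: 3+0-1=2
Step 11: prey: 0+0-0=0; pred: 2+0-1=1
Max prey = 53 at step 2

Answer: 53 2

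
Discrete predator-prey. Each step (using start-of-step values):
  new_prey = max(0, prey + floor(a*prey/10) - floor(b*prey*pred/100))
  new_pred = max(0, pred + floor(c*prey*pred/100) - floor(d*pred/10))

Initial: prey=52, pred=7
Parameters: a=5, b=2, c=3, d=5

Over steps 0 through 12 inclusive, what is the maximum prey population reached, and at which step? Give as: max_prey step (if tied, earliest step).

Step 1: prey: 52+26-7=71; pred: 7+10-3=14
Step 2: prey: 71+35-19=87; pred: 14+29-7=36
Step 3: prey: 87+43-62=68; pred: 36+93-18=111
Step 4: prey: 68+34-150=0; pred: 111+226-55=282
Step 5: prey: 0+0-0=0; pred: 282+0-141=141
Step 6: prey: 0+0-0=0; pred: 141+0-70=71
Step 7: prey: 0+0-0=0; pred: 71+0-35=36
Step 8: prey: 0+0-0=0; pred: 36+0-18=18
Step 9: prey: 0+0-0=0; pred: 18+0-9=9
Step 10: prey: 0+0-0=0; pred: 9+0-4=5
Step 11: prey: 0+0-0=0; pred: 5+0-2=3
Step 12: prey: 0+0-0=0; pred: 3+0-1=2
Max prey = 87 at step 2

Answer: 87 2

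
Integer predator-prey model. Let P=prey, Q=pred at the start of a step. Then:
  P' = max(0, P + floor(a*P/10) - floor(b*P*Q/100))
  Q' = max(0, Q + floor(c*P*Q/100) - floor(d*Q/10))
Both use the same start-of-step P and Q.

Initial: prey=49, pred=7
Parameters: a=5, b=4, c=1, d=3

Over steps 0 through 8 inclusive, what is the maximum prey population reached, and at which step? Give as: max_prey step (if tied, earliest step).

Step 1: prey: 49+24-13=60; pred: 7+3-2=8
Step 2: prey: 60+30-19=71; pred: 8+4-2=10
Step 3: prey: 71+35-28=78; pred: 10+7-3=14
Step 4: prey: 78+39-43=74; pred: 14+10-4=20
Step 5: prey: 74+37-59=52; pred: 20+14-6=28
Step 6: prey: 52+26-58=20; pred: 28+14-8=34
Step 7: prey: 20+10-27=3; pred: 34+6-10=30
Step 8: prey: 3+1-3=1; pred: 30+0-9=21
Max prey = 78 at step 3

Answer: 78 3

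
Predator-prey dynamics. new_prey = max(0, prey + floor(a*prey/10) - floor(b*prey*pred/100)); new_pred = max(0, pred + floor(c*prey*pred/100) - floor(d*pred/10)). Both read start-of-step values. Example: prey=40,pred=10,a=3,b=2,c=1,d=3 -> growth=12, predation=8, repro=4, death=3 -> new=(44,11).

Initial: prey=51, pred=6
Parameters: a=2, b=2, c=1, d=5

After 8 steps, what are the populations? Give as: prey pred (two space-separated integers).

Step 1: prey: 51+10-6=55; pred: 6+3-3=6
Step 2: prey: 55+11-6=60; pred: 6+3-3=6
Step 3: prey: 60+12-7=65; pred: 6+3-3=6
Step 4: prey: 65+13-7=71; pred: 6+3-3=6
Step 5: prey: 71+14-8=77; pred: 6+4-3=7
Step 6: prey: 77+15-10=82; pred: 7+5-3=9
Step 7: prey: 82+16-14=84; pred: 9+7-4=12
Step 8: prey: 84+16-20=80; pred: 12+10-6=16

Answer: 80 16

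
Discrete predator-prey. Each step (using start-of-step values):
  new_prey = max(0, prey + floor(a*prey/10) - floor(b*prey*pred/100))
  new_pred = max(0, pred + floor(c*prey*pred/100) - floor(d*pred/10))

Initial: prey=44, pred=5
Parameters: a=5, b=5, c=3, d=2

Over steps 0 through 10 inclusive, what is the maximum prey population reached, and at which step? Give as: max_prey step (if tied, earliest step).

Step 1: prey: 44+22-11=55; pred: 5+6-1=10
Step 2: prey: 55+27-27=55; pred: 10+16-2=24
Step 3: prey: 55+27-66=16; pred: 24+39-4=59
Step 4: prey: 16+8-47=0; pred: 59+28-11=76
Step 5: prey: 0+0-0=0; pred: 76+0-15=61
Step 6: prey: 0+0-0=0; pred: 61+0-12=49
Step 7: prey: 0+0-0=0; pred: 49+0-9=40
Step 8: prey: 0+0-0=0; pred: 40+0-8=32
Step 9: prey: 0+0-0=0; pred: 32+0-6=26
Step 10: prey: 0+0-0=0; pred: 26+0-5=21
Max prey = 55 at step 1

Answer: 55 1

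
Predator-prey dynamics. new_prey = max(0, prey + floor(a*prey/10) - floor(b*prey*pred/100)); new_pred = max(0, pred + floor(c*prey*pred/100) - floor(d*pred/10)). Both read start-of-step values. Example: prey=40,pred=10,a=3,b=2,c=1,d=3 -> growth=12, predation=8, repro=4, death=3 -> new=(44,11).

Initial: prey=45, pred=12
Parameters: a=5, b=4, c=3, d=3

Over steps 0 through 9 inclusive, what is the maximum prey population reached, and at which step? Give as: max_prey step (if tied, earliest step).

Step 1: prey: 45+22-21=46; pred: 12+16-3=25
Step 2: prey: 46+23-46=23; pred: 25+34-7=52
Step 3: prey: 23+11-47=0; pred: 52+35-15=72
Step 4: prey: 0+0-0=0; pred: 72+0-21=51
Step 5: prey: 0+0-0=0; pred: 51+0-15=36
Step 6: prey: 0+0-0=0; pred: 36+0-10=26
Step 7: prey: 0+0-0=0; pred: 26+0-7=19
Step 8: prey: 0+0-0=0; pred: 19+0-5=14
Step 9: prey: 0+0-0=0; pred: 14+0-4=10
Max prey = 46 at step 1

Answer: 46 1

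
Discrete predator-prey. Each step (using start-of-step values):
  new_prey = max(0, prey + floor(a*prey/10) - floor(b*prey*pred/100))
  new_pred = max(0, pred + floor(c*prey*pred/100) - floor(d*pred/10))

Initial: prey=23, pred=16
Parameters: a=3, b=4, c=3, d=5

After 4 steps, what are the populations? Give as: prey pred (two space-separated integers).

Answer: 4 8

Derivation:
Step 1: prey: 23+6-14=15; pred: 16+11-8=19
Step 2: prey: 15+4-11=8; pred: 19+8-9=18
Step 3: prey: 8+2-5=5; pred: 18+4-9=13
Step 4: prey: 5+1-2=4; pred: 13+1-6=8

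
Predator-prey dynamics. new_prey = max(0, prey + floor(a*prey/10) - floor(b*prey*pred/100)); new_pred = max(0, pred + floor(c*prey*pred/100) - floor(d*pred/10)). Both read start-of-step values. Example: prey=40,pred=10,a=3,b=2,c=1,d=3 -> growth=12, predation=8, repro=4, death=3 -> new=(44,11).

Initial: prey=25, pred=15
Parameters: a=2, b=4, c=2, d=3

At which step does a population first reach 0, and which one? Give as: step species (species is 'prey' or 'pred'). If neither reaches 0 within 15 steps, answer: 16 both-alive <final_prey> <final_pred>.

Answer: 16 both-alive 2 3

Derivation:
Step 1: prey: 25+5-15=15; pred: 15+7-4=18
Step 2: prey: 15+3-10=8; pred: 18+5-5=18
Step 3: prey: 8+1-5=4; pred: 18+2-5=15
Step 4: prey: 4+0-2=2; pred: 15+1-4=12
Step 5: prey: 2+0-0=2; pred: 12+0-3=9
Step 6: prey: 2+0-0=2; pred: 9+0-2=7
Step 7: prey: 2+0-0=2; pred: 7+0-2=5
Step 8: prey: 2+0-0=2; pred: 5+0-1=4
Step 9: prey: 2+0-0=2; pred: 4+0-1=3
Step 10: prey: 2+0-0=2; pred: 3+0-0=3
Steps 11-15: state stable at prey=2, pred=3 (no change)
No extinction within 15 steps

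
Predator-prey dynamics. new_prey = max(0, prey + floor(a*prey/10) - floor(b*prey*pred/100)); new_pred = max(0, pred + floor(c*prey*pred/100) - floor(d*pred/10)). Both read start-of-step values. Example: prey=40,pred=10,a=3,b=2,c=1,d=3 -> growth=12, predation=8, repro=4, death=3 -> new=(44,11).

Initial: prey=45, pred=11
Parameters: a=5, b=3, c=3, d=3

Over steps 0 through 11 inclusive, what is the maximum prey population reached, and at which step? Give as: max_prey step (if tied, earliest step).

Answer: 53 1

Derivation:
Step 1: prey: 45+22-14=53; pred: 11+14-3=22
Step 2: prey: 53+26-34=45; pred: 22+34-6=50
Step 3: prey: 45+22-67=0; pred: 50+67-15=102
Step 4: prey: 0+0-0=0; pred: 102+0-30=72
Step 5: prey: 0+0-0=0; pred: 72+0-21=51
Step 6: prey: 0+0-0=0; pred: 51+0-15=36
Step 7: prey: 0+0-0=0; pred: 36+0-10=26
Step 8: prey: 0+0-0=0; pred: 26+0-7=19
Step 9: prey: 0+0-0=0; pred: 19+0-5=14
Step 10: prey: 0+0-0=0; pred: 14+0-4=10
Step 11: prey: 0+0-0=0; pred: 10+0-3=7
Max prey = 53 at step 1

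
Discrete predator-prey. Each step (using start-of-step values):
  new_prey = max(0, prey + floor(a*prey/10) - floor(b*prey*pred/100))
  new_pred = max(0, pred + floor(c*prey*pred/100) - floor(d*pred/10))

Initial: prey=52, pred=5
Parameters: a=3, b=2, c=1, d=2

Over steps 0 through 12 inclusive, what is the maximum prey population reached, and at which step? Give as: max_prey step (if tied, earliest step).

Answer: 88 4

Derivation:
Step 1: prey: 52+15-5=62; pred: 5+2-1=6
Step 2: prey: 62+18-7=73; pred: 6+3-1=8
Step 3: prey: 73+21-11=83; pred: 8+5-1=12
Step 4: prey: 83+24-19=88; pred: 12+9-2=19
Step 5: prey: 88+26-33=81; pred: 19+16-3=32
Step 6: prey: 81+24-51=54; pred: 32+25-6=51
Step 7: prey: 54+16-55=15; pred: 51+27-10=68
Step 8: prey: 15+4-20=0; pred: 68+10-13=65
Step 9: prey: 0+0-0=0; pred: 65+0-13=52
Step 10: prey: 0+0-0=0; pred: 52+0-10=42
Step 11: prey: 0+0-0=0; pred: 42+0-8=34
Step 12: prey: 0+0-0=0; pred: 34+0-6=28
Max prey = 88 at step 4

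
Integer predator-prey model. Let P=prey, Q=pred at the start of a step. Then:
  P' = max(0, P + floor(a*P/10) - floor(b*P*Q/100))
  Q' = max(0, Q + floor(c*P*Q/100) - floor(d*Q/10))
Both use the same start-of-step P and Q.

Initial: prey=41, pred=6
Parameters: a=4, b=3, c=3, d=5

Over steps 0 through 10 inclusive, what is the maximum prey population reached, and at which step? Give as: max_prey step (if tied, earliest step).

Step 1: prey: 41+16-7=50; pred: 6+7-3=10
Step 2: prey: 50+20-15=55; pred: 10+15-5=20
Step 3: prey: 55+22-33=44; pred: 20+33-10=43
Step 4: prey: 44+17-56=5; pred: 43+56-21=78
Step 5: prey: 5+2-11=0; pred: 78+11-39=50
Step 6: prey: 0+0-0=0; pred: 50+0-25=25
Step 7: prey: 0+0-0=0; pred: 25+0-12=13
Step 8: prey: 0+0-0=0; pred: 13+0-6=7
Step 9: prey: 0+0-0=0; pred: 7+0-3=4
Step 10: prey: 0+0-0=0; pred: 4+0-2=2
Max prey = 55 at step 2

Answer: 55 2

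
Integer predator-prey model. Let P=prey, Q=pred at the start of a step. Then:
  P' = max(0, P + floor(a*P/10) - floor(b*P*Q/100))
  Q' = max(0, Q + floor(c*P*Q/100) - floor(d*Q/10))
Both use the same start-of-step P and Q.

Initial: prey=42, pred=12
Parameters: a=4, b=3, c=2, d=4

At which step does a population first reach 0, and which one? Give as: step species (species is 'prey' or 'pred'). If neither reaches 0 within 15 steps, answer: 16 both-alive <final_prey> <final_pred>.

Step 1: prey: 42+16-15=43; pred: 12+10-4=18
Step 2: prey: 43+17-23=37; pred: 18+15-7=26
Step 3: prey: 37+14-28=23; pred: 26+19-10=35
Step 4: prey: 23+9-24=8; pred: 35+16-14=37
Step 5: prey: 8+3-8=3; pred: 37+5-14=28
Step 6: prey: 3+1-2=2; pred: 28+1-11=18
Step 7: prey: 2+0-1=1; pred: 18+0-7=11
Step 8: prey: 1+0-0=1; pred: 11+0-4=7
Step 9: prey: 1+0-0=1; pred: 7+0-2=5
Step 10: prey: 1+0-0=1; pred: 5+0-2=3
Step 11: prey: 1+0-0=1; pred: 3+0-1=2
Step 12: prey: 1+0-0=1; pred: 2+0-0=2
Steps 13-15: state stable at prey=1, pred=2 (no change)
No extinction within 15 steps

Answer: 16 both-alive 1 2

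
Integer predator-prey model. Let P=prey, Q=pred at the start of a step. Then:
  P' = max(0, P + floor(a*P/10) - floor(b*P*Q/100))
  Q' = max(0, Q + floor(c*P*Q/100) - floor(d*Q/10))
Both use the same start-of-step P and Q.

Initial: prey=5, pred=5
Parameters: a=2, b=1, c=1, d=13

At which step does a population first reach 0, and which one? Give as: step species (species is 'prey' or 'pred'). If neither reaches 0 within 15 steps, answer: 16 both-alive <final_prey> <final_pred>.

Step 1: prey: 5+1-0=6; pred: 5+0-6=0
First extinction: pred at step 1

Answer: 1 pred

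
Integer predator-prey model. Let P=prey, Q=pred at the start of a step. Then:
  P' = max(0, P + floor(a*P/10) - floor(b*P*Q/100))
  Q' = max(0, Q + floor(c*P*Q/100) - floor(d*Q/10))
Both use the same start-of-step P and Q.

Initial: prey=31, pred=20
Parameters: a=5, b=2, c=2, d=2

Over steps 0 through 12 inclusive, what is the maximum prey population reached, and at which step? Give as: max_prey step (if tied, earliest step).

Step 1: prey: 31+15-12=34; pred: 20+12-4=28
Step 2: prey: 34+17-19=32; pred: 28+19-5=42
Step 3: prey: 32+16-26=22; pred: 42+26-8=60
Step 4: prey: 22+11-26=7; pred: 60+26-12=74
Step 5: prey: 7+3-10=0; pred: 74+10-14=70
Step 6: prey: 0+0-0=0; pred: 70+0-14=56
Step 7: prey: 0+0-0=0; pred: 56+0-11=45
Step 8: prey: 0+0-0=0; pred: 45+0-9=36
Step 9: prey: 0+0-0=0; pred: 36+0-7=29
Step 10: prey: 0+0-0=0; pred: 29+0-5=24
Step 11: prey: 0+0-0=0; pred: 24+0-4=20
Step 12: prey: 0+0-0=0; pred: 20+0-4=16
Max prey = 34 at step 1

Answer: 34 1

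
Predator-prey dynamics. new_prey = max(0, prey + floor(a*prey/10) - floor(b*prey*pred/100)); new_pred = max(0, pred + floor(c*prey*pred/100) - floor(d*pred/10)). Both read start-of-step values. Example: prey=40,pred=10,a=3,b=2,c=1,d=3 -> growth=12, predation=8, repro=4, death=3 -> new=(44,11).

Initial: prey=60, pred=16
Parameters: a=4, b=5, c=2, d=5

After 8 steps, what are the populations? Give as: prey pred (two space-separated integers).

Step 1: prey: 60+24-48=36; pred: 16+19-8=27
Step 2: prey: 36+14-48=2; pred: 27+19-13=33
Step 3: prey: 2+0-3=0; pred: 33+1-16=18
Step 4: prey: 0+0-0=0; pred: 18+0-9=9
Step 5: prey: 0+0-0=0; pred: 9+0-4=5
Step 6: prey: 0+0-0=0; pred: 5+0-2=3
Step 7: prey: 0+0-0=0; pred: 3+0-1=2
Step 8: prey: 0+0-0=0; pred: 2+0-1=1

Answer: 0 1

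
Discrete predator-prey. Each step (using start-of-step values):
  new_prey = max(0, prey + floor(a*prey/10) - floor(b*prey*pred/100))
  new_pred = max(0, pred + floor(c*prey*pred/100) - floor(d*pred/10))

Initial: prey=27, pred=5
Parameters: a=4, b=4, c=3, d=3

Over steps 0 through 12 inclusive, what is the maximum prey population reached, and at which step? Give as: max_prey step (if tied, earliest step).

Answer: 34 2

Derivation:
Step 1: prey: 27+10-5=32; pred: 5+4-1=8
Step 2: prey: 32+12-10=34; pred: 8+7-2=13
Step 3: prey: 34+13-17=30; pred: 13+13-3=23
Step 4: prey: 30+12-27=15; pred: 23+20-6=37
Step 5: prey: 15+6-22=0; pred: 37+16-11=42
Step 6: prey: 0+0-0=0; pred: 42+0-12=30
Step 7: prey: 0+0-0=0; pred: 30+0-9=21
Step 8: prey: 0+0-0=0; pred: 21+0-6=15
Step 9: prey: 0+0-0=0; pred: 15+0-4=11
Step 10: prey: 0+0-0=0; pred: 11+0-3=8
Step 11: prey: 0+0-0=0; pred: 8+0-2=6
Step 12: prey: 0+0-0=0; pred: 6+0-1=5
Max prey = 34 at step 2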